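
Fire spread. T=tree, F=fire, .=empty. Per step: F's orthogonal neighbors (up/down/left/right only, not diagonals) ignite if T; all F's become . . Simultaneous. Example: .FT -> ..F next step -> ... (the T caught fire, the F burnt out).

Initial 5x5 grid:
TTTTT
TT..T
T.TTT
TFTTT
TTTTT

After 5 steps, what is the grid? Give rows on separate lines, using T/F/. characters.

Step 1: 3 trees catch fire, 1 burn out
  TTTTT
  TT..T
  T.TTT
  F.FTT
  TFTTT
Step 2: 5 trees catch fire, 3 burn out
  TTTTT
  TT..T
  F.FTT
  ...FT
  F.FTT
Step 3: 4 trees catch fire, 5 burn out
  TTTTT
  FT..T
  ...FT
  ....F
  ...FT
Step 4: 4 trees catch fire, 4 burn out
  FTTTT
  .F..T
  ....F
  .....
  ....F
Step 5: 2 trees catch fire, 4 burn out
  .FTTT
  ....F
  .....
  .....
  .....

.FTTT
....F
.....
.....
.....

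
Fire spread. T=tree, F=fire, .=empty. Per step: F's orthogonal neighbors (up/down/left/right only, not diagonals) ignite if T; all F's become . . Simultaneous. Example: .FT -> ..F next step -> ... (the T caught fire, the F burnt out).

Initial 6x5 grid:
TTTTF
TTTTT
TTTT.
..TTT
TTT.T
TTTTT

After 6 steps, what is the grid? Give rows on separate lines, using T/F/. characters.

Step 1: 2 trees catch fire, 1 burn out
  TTTF.
  TTTTF
  TTTT.
  ..TTT
  TTT.T
  TTTTT
Step 2: 2 trees catch fire, 2 burn out
  TTF..
  TTTF.
  TTTT.
  ..TTT
  TTT.T
  TTTTT
Step 3: 3 trees catch fire, 2 burn out
  TF...
  TTF..
  TTTF.
  ..TTT
  TTT.T
  TTTTT
Step 4: 4 trees catch fire, 3 burn out
  F....
  TF...
  TTF..
  ..TFT
  TTT.T
  TTTTT
Step 5: 4 trees catch fire, 4 burn out
  .....
  F....
  TF...
  ..F.F
  TTT.T
  TTTTT
Step 6: 3 trees catch fire, 4 burn out
  .....
  .....
  F....
  .....
  TTF.F
  TTTTT

.....
.....
F....
.....
TTF.F
TTTTT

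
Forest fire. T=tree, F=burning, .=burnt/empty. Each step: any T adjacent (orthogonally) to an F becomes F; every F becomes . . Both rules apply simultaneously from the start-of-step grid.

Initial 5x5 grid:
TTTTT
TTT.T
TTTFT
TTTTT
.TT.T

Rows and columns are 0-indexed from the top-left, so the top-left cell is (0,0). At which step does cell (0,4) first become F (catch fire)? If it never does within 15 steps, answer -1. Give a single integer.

Step 1: cell (0,4)='T' (+3 fires, +1 burnt)
Step 2: cell (0,4)='T' (+5 fires, +3 burnt)
Step 3: cell (0,4)='F' (+7 fires, +5 burnt)
  -> target ignites at step 3
Step 4: cell (0,4)='.' (+5 fires, +7 burnt)
Step 5: cell (0,4)='.' (+1 fires, +5 burnt)
Step 6: cell (0,4)='.' (+0 fires, +1 burnt)
  fire out at step 6

3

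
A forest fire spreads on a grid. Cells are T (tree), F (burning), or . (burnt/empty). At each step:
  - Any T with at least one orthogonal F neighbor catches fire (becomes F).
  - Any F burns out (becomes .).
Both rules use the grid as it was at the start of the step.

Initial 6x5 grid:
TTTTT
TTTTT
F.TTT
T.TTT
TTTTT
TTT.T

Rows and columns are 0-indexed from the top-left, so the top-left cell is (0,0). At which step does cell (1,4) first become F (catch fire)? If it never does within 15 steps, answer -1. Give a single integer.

Step 1: cell (1,4)='T' (+2 fires, +1 burnt)
Step 2: cell (1,4)='T' (+3 fires, +2 burnt)
Step 3: cell (1,4)='T' (+4 fires, +3 burnt)
Step 4: cell (1,4)='T' (+5 fires, +4 burnt)
Step 5: cell (1,4)='F' (+6 fires, +5 burnt)
  -> target ignites at step 5
Step 6: cell (1,4)='.' (+4 fires, +6 burnt)
Step 7: cell (1,4)='.' (+2 fires, +4 burnt)
Step 8: cell (1,4)='.' (+0 fires, +2 burnt)
  fire out at step 8

5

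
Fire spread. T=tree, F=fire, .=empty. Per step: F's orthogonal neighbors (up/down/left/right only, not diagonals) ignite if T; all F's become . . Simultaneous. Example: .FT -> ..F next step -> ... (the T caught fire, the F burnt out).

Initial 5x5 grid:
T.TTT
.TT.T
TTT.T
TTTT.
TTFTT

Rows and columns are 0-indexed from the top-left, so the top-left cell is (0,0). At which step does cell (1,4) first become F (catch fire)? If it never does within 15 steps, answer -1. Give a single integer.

Step 1: cell (1,4)='T' (+3 fires, +1 burnt)
Step 2: cell (1,4)='T' (+5 fires, +3 burnt)
Step 3: cell (1,4)='T' (+3 fires, +5 burnt)
Step 4: cell (1,4)='T' (+3 fires, +3 burnt)
Step 5: cell (1,4)='T' (+1 fires, +3 burnt)
Step 6: cell (1,4)='T' (+1 fires, +1 burnt)
Step 7: cell (1,4)='F' (+1 fires, +1 burnt)
  -> target ignites at step 7
Step 8: cell (1,4)='.' (+1 fires, +1 burnt)
Step 9: cell (1,4)='.' (+0 fires, +1 burnt)
  fire out at step 9

7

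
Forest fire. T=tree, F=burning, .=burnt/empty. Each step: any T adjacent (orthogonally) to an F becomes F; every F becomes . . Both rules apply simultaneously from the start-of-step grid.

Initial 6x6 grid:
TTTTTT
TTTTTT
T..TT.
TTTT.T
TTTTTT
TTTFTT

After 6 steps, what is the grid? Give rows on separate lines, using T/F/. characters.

Step 1: 3 trees catch fire, 1 burn out
  TTTTTT
  TTTTTT
  T..TT.
  TTTT.T
  TTTFTT
  TTF.FT
Step 2: 5 trees catch fire, 3 burn out
  TTTTTT
  TTTTTT
  T..TT.
  TTTF.T
  TTF.FT
  TF...F
Step 3: 5 trees catch fire, 5 burn out
  TTTTTT
  TTTTTT
  T..FT.
  TTF..T
  TF...F
  F.....
Step 4: 5 trees catch fire, 5 burn out
  TTTTTT
  TTTFTT
  T...F.
  TF...F
  F.....
  ......
Step 5: 4 trees catch fire, 5 burn out
  TTTFTT
  TTF.FT
  T.....
  F.....
  ......
  ......
Step 6: 5 trees catch fire, 4 burn out
  TTF.FT
  TF...F
  F.....
  ......
  ......
  ......

TTF.FT
TF...F
F.....
......
......
......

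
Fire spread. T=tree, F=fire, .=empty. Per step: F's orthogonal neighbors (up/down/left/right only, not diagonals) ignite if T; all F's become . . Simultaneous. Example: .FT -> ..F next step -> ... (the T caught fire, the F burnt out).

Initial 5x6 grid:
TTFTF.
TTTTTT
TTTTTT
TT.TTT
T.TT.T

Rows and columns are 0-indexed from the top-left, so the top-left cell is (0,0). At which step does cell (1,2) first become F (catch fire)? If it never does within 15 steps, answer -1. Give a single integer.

Step 1: cell (1,2)='F' (+4 fires, +2 burnt)
  -> target ignites at step 1
Step 2: cell (1,2)='.' (+6 fires, +4 burnt)
Step 3: cell (1,2)='.' (+5 fires, +6 burnt)
Step 4: cell (1,2)='.' (+4 fires, +5 burnt)
Step 5: cell (1,2)='.' (+3 fires, +4 burnt)
Step 6: cell (1,2)='.' (+2 fires, +3 burnt)
Step 7: cell (1,2)='.' (+0 fires, +2 burnt)
  fire out at step 7

1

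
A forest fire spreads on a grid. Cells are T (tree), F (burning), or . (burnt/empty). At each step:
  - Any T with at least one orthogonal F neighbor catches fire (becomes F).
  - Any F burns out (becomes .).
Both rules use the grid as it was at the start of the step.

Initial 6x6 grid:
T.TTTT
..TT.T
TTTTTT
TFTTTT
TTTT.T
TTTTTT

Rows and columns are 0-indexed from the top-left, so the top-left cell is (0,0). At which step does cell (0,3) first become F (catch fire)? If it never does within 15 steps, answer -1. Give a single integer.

Step 1: cell (0,3)='T' (+4 fires, +1 burnt)
Step 2: cell (0,3)='T' (+6 fires, +4 burnt)
Step 3: cell (0,3)='T' (+6 fires, +6 burnt)
Step 4: cell (0,3)='T' (+5 fires, +6 burnt)
Step 5: cell (0,3)='F' (+4 fires, +5 burnt)
  -> target ignites at step 5
Step 6: cell (0,3)='.' (+3 fires, +4 burnt)
Step 7: cell (0,3)='.' (+1 fires, +3 burnt)
Step 8: cell (0,3)='.' (+0 fires, +1 burnt)
  fire out at step 8

5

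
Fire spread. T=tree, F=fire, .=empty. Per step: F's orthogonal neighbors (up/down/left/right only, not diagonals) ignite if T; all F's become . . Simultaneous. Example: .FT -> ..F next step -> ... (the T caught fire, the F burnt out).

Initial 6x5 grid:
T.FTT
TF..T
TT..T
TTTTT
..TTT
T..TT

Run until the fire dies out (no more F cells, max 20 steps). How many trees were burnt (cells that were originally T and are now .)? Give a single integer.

Answer: 18

Derivation:
Step 1: +3 fires, +2 burnt (F count now 3)
Step 2: +4 fires, +3 burnt (F count now 4)
Step 3: +3 fires, +4 burnt (F count now 3)
Step 4: +3 fires, +3 burnt (F count now 3)
Step 5: +2 fires, +3 burnt (F count now 2)
Step 6: +2 fires, +2 burnt (F count now 2)
Step 7: +1 fires, +2 burnt (F count now 1)
Step 8: +0 fires, +1 burnt (F count now 0)
Fire out after step 8
Initially T: 19, now '.': 29
Total burnt (originally-T cells now '.'): 18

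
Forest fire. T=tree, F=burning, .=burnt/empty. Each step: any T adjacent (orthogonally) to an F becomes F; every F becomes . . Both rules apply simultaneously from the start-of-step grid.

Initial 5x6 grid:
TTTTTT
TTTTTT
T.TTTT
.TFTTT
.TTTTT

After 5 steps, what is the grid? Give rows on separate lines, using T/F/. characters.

Step 1: 4 trees catch fire, 1 burn out
  TTTTTT
  TTTTTT
  T.FTTT
  .F.FTT
  .TFTTT
Step 2: 5 trees catch fire, 4 burn out
  TTTTTT
  TTFTTT
  T..FTT
  ....FT
  .F.FTT
Step 3: 6 trees catch fire, 5 burn out
  TTFTTT
  TF.FTT
  T...FT
  .....F
  ....FT
Step 4: 6 trees catch fire, 6 burn out
  TF.FTT
  F...FT
  T....F
  ......
  .....F
Step 5: 4 trees catch fire, 6 burn out
  F...FT
  .....F
  F.....
  ......
  ......

F...FT
.....F
F.....
......
......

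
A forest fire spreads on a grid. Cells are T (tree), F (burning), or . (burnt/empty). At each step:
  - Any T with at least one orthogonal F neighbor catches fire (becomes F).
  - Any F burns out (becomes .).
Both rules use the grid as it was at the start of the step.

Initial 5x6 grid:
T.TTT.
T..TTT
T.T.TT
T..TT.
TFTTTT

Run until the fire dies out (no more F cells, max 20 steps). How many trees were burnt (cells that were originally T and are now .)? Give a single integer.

Step 1: +2 fires, +1 burnt (F count now 2)
Step 2: +2 fires, +2 burnt (F count now 2)
Step 3: +3 fires, +2 burnt (F count now 3)
Step 4: +3 fires, +3 burnt (F count now 3)
Step 5: +2 fires, +3 burnt (F count now 2)
Step 6: +2 fires, +2 burnt (F count now 2)
Step 7: +3 fires, +2 burnt (F count now 3)
Step 8: +1 fires, +3 burnt (F count now 1)
Step 9: +1 fires, +1 burnt (F count now 1)
Step 10: +0 fires, +1 burnt (F count now 0)
Fire out after step 10
Initially T: 20, now '.': 29
Total burnt (originally-T cells now '.'): 19

Answer: 19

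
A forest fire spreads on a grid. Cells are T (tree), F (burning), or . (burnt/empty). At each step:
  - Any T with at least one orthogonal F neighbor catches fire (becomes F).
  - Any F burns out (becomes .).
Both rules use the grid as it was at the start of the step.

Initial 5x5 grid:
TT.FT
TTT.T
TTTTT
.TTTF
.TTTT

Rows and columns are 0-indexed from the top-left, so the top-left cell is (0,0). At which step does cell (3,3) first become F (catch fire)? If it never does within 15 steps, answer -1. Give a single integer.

Step 1: cell (3,3)='F' (+4 fires, +2 burnt)
  -> target ignites at step 1
Step 2: cell (3,3)='.' (+4 fires, +4 burnt)
Step 3: cell (3,3)='.' (+3 fires, +4 burnt)
Step 4: cell (3,3)='.' (+3 fires, +3 burnt)
Step 5: cell (3,3)='.' (+2 fires, +3 burnt)
Step 6: cell (3,3)='.' (+2 fires, +2 burnt)
Step 7: cell (3,3)='.' (+1 fires, +2 burnt)
Step 8: cell (3,3)='.' (+0 fires, +1 burnt)
  fire out at step 8

1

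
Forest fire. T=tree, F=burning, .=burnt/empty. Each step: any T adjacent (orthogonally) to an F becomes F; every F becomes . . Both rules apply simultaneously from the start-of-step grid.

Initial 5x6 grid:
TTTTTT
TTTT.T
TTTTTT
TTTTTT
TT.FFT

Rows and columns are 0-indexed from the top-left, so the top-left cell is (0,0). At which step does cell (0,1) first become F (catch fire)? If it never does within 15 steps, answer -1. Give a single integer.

Step 1: cell (0,1)='T' (+3 fires, +2 burnt)
Step 2: cell (0,1)='T' (+4 fires, +3 burnt)
Step 3: cell (0,1)='T' (+4 fires, +4 burnt)
Step 4: cell (0,1)='T' (+6 fires, +4 burnt)
Step 5: cell (0,1)='T' (+6 fires, +6 burnt)
Step 6: cell (0,1)='F' (+2 fires, +6 burnt)
  -> target ignites at step 6
Step 7: cell (0,1)='.' (+1 fires, +2 burnt)
Step 8: cell (0,1)='.' (+0 fires, +1 burnt)
  fire out at step 8

6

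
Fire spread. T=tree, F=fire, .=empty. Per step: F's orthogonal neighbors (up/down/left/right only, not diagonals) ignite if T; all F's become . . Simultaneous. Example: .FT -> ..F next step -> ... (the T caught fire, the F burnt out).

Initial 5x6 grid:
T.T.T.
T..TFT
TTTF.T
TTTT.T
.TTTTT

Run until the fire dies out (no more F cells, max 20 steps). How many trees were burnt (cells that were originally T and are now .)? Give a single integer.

Answer: 19

Derivation:
Step 1: +5 fires, +2 burnt (F count now 5)
Step 2: +4 fires, +5 burnt (F count now 4)
Step 3: +5 fires, +4 burnt (F count now 5)
Step 4: +4 fires, +5 burnt (F count now 4)
Step 5: +1 fires, +4 burnt (F count now 1)
Step 6: +0 fires, +1 burnt (F count now 0)
Fire out after step 6
Initially T: 20, now '.': 29
Total burnt (originally-T cells now '.'): 19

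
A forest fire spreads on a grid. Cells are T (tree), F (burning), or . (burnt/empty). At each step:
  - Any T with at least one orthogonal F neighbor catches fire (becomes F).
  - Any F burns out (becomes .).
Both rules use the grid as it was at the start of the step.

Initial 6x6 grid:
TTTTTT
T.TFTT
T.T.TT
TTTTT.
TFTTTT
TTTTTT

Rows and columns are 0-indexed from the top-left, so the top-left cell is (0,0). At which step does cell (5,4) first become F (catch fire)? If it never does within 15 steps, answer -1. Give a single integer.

Step 1: cell (5,4)='T' (+7 fires, +2 burnt)
Step 2: cell (5,4)='T' (+10 fires, +7 burnt)
Step 3: cell (5,4)='T' (+8 fires, +10 burnt)
Step 4: cell (5,4)='F' (+4 fires, +8 burnt)
  -> target ignites at step 4
Step 5: cell (5,4)='.' (+1 fires, +4 burnt)
Step 6: cell (5,4)='.' (+0 fires, +1 burnt)
  fire out at step 6

4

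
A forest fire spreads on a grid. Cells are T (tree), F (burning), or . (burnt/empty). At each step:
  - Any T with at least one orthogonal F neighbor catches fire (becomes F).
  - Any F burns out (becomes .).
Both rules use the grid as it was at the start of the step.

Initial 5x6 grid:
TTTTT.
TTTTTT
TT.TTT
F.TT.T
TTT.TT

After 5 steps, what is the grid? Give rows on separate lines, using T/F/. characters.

Step 1: 2 trees catch fire, 1 burn out
  TTTTT.
  TTTTTT
  FT.TTT
  ..TT.T
  FTT.TT
Step 2: 3 trees catch fire, 2 burn out
  TTTTT.
  FTTTTT
  .F.TTT
  ..TT.T
  .FT.TT
Step 3: 3 trees catch fire, 3 burn out
  FTTTT.
  .FTTTT
  ...TTT
  ..TT.T
  ..F.TT
Step 4: 3 trees catch fire, 3 burn out
  .FTTT.
  ..FTTT
  ...TTT
  ..FT.T
  ....TT
Step 5: 3 trees catch fire, 3 burn out
  ..FTT.
  ...FTT
  ...TTT
  ...F.T
  ....TT

..FTT.
...FTT
...TTT
...F.T
....TT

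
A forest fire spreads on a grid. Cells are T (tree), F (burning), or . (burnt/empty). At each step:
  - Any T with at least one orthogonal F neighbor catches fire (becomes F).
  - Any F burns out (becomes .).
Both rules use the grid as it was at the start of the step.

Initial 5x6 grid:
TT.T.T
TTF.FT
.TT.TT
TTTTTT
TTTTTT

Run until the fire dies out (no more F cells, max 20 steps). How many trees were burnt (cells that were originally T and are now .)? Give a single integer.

Step 1: +4 fires, +2 burnt (F count now 4)
Step 2: +7 fires, +4 burnt (F count now 7)
Step 3: +6 fires, +7 burnt (F count now 6)
Step 4: +4 fires, +6 burnt (F count now 4)
Step 5: +1 fires, +4 burnt (F count now 1)
Step 6: +0 fires, +1 burnt (F count now 0)
Fire out after step 6
Initially T: 23, now '.': 29
Total burnt (originally-T cells now '.'): 22

Answer: 22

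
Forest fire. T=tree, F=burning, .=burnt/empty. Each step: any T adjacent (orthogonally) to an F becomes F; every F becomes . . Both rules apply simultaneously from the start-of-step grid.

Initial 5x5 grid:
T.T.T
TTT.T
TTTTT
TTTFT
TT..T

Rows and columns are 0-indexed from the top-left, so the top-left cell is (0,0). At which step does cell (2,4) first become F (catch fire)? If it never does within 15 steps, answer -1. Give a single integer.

Step 1: cell (2,4)='T' (+3 fires, +1 burnt)
Step 2: cell (2,4)='F' (+4 fires, +3 burnt)
  -> target ignites at step 2
Step 3: cell (2,4)='.' (+5 fires, +4 burnt)
Step 4: cell (2,4)='.' (+5 fires, +5 burnt)
Step 5: cell (2,4)='.' (+1 fires, +5 burnt)
Step 6: cell (2,4)='.' (+1 fires, +1 burnt)
Step 7: cell (2,4)='.' (+0 fires, +1 burnt)
  fire out at step 7

2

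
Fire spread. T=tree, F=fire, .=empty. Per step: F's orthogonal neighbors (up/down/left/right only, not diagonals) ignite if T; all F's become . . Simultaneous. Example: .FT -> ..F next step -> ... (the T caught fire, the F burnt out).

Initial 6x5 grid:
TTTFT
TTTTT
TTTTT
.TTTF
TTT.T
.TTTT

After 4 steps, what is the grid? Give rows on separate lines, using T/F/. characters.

Step 1: 6 trees catch fire, 2 burn out
  TTF.F
  TTTFT
  TTTTF
  .TTF.
  TTT.F
  .TTTT
Step 2: 6 trees catch fire, 6 burn out
  TF...
  TTF.F
  TTTF.
  .TF..
  TTT..
  .TTTF
Step 3: 6 trees catch fire, 6 burn out
  F....
  TF...
  TTF..
  .F...
  TTF..
  .TTF.
Step 4: 4 trees catch fire, 6 burn out
  .....
  F....
  TF...
  .....
  TF...
  .TF..

.....
F....
TF...
.....
TF...
.TF..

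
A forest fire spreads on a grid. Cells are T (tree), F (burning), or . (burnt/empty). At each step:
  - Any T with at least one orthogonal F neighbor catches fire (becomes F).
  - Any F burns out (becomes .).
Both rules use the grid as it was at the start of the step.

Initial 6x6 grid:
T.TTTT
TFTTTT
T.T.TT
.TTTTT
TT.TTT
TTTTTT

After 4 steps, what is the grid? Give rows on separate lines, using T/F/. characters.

Step 1: 2 trees catch fire, 1 burn out
  T.TTTT
  F.FTTT
  T.T.TT
  .TTTTT
  TT.TTT
  TTTTTT
Step 2: 5 trees catch fire, 2 burn out
  F.FTTT
  ...FTT
  F.F.TT
  .TTTTT
  TT.TTT
  TTTTTT
Step 3: 3 trees catch fire, 5 burn out
  ...FTT
  ....FT
  ....TT
  .TFTTT
  TT.TTT
  TTTTTT
Step 4: 5 trees catch fire, 3 burn out
  ....FT
  .....F
  ....FT
  .F.FTT
  TT.TTT
  TTTTTT

....FT
.....F
....FT
.F.FTT
TT.TTT
TTTTTT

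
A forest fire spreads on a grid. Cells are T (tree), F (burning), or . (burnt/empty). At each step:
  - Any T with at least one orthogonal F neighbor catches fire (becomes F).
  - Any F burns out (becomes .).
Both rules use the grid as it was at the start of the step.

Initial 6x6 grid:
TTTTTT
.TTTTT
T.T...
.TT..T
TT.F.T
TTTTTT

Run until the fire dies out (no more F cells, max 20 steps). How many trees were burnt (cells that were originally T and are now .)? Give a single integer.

Answer: 24

Derivation:
Step 1: +1 fires, +1 burnt (F count now 1)
Step 2: +2 fires, +1 burnt (F count now 2)
Step 3: +2 fires, +2 burnt (F count now 2)
Step 4: +3 fires, +2 burnt (F count now 3)
Step 5: +3 fires, +3 burnt (F count now 3)
Step 6: +1 fires, +3 burnt (F count now 1)
Step 7: +1 fires, +1 burnt (F count now 1)
Step 8: +1 fires, +1 burnt (F count now 1)
Step 9: +3 fires, +1 burnt (F count now 3)
Step 10: +3 fires, +3 burnt (F count now 3)
Step 11: +3 fires, +3 burnt (F count now 3)
Step 12: +1 fires, +3 burnt (F count now 1)
Step 13: +0 fires, +1 burnt (F count now 0)
Fire out after step 13
Initially T: 25, now '.': 35
Total burnt (originally-T cells now '.'): 24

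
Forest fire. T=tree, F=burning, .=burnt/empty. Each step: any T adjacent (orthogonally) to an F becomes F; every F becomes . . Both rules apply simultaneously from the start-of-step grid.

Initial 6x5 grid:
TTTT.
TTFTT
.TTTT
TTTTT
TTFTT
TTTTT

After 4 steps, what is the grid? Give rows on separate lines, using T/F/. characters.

Step 1: 8 trees catch fire, 2 burn out
  TTFT.
  TF.FT
  .TFTT
  TTFTT
  TF.FT
  TTFTT
Step 2: 12 trees catch fire, 8 burn out
  TF.F.
  F...F
  .F.FT
  TF.FT
  F...F
  TF.FT
Step 3: 6 trees catch fire, 12 burn out
  F....
  .....
  ....F
  F...F
  .....
  F...F
Step 4: 0 trees catch fire, 6 burn out
  .....
  .....
  .....
  .....
  .....
  .....

.....
.....
.....
.....
.....
.....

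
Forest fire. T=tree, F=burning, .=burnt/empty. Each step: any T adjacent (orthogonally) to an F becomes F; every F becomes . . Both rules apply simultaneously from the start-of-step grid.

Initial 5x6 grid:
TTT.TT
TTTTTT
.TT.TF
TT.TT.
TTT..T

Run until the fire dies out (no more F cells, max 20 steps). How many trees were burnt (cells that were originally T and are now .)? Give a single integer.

Answer: 21

Derivation:
Step 1: +2 fires, +1 burnt (F count now 2)
Step 2: +3 fires, +2 burnt (F count now 3)
Step 3: +3 fires, +3 burnt (F count now 3)
Step 4: +1 fires, +3 burnt (F count now 1)
Step 5: +3 fires, +1 burnt (F count now 3)
Step 6: +3 fires, +3 burnt (F count now 3)
Step 7: +2 fires, +3 burnt (F count now 2)
Step 8: +2 fires, +2 burnt (F count now 2)
Step 9: +2 fires, +2 burnt (F count now 2)
Step 10: +0 fires, +2 burnt (F count now 0)
Fire out after step 10
Initially T: 22, now '.': 29
Total burnt (originally-T cells now '.'): 21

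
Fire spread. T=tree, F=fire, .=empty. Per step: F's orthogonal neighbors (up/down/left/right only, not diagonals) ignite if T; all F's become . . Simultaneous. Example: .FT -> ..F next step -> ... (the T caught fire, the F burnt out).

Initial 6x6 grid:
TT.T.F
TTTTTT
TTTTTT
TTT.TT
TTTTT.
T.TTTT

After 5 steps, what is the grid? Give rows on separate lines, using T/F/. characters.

Step 1: 1 trees catch fire, 1 burn out
  TT.T..
  TTTTTF
  TTTTTT
  TTT.TT
  TTTTT.
  T.TTTT
Step 2: 2 trees catch fire, 1 burn out
  TT.T..
  TTTTF.
  TTTTTF
  TTT.TT
  TTTTT.
  T.TTTT
Step 3: 3 trees catch fire, 2 burn out
  TT.T..
  TTTF..
  TTTTF.
  TTT.TF
  TTTTT.
  T.TTTT
Step 4: 4 trees catch fire, 3 burn out
  TT.F..
  TTF...
  TTTF..
  TTT.F.
  TTTTT.
  T.TTTT
Step 5: 3 trees catch fire, 4 burn out
  TT....
  TF....
  TTF...
  TTT...
  TTTTF.
  T.TTTT

TT....
TF....
TTF...
TTT...
TTTTF.
T.TTTT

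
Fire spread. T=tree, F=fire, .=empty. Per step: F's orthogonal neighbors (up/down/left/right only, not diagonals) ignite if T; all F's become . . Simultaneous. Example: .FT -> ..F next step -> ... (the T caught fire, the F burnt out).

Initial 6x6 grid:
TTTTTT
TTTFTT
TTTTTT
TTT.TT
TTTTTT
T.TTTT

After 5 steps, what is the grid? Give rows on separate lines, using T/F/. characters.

Step 1: 4 trees catch fire, 1 burn out
  TTTFTT
  TTF.FT
  TTTFTT
  TTT.TT
  TTTTTT
  T.TTTT
Step 2: 6 trees catch fire, 4 burn out
  TTF.FT
  TF...F
  TTF.FT
  TTT.TT
  TTTTTT
  T.TTTT
Step 3: 7 trees catch fire, 6 burn out
  TF...F
  F.....
  TF...F
  TTF.FT
  TTTTTT
  T.TTTT
Step 4: 6 trees catch fire, 7 burn out
  F.....
  ......
  F.....
  TF...F
  TTFTFT
  T.TTTT
Step 5: 6 trees catch fire, 6 burn out
  ......
  ......
  ......
  F.....
  TF.F.F
  T.FTFT

......
......
......
F.....
TF.F.F
T.FTFT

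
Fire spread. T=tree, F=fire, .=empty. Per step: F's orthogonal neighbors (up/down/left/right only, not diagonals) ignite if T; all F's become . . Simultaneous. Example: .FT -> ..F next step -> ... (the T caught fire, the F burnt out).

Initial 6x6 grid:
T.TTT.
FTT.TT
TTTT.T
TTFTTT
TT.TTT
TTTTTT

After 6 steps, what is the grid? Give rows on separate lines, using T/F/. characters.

Step 1: 6 trees catch fire, 2 burn out
  F.TTT.
  .FT.TT
  FTFT.T
  TF.FTT
  TT.TTT
  TTTTTT
Step 2: 7 trees catch fire, 6 burn out
  ..TTT.
  ..F.TT
  .F.F.T
  F...FT
  TF.FTT
  TTTTTT
Step 3: 6 trees catch fire, 7 burn out
  ..FTT.
  ....TT
  .....T
  .....F
  F...FT
  TFTFTT
Step 4: 6 trees catch fire, 6 burn out
  ...FT.
  ....TT
  .....F
  ......
  .....F
  F.F.FT
Step 5: 3 trees catch fire, 6 burn out
  ....F.
  ....TF
  ......
  ......
  ......
  .....F
Step 6: 1 trees catch fire, 3 burn out
  ......
  ....F.
  ......
  ......
  ......
  ......

......
....F.
......
......
......
......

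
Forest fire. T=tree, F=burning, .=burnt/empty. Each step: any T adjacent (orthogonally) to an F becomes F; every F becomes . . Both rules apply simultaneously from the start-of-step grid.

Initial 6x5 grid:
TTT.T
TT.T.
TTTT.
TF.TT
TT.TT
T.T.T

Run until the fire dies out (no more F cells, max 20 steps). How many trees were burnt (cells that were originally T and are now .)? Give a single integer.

Answer: 19

Derivation:
Step 1: +3 fires, +1 burnt (F count now 3)
Step 2: +4 fires, +3 burnt (F count now 4)
Step 3: +4 fires, +4 burnt (F count now 4)
Step 4: +4 fires, +4 burnt (F count now 4)
Step 5: +2 fires, +4 burnt (F count now 2)
Step 6: +1 fires, +2 burnt (F count now 1)
Step 7: +1 fires, +1 burnt (F count now 1)
Step 8: +0 fires, +1 burnt (F count now 0)
Fire out after step 8
Initially T: 21, now '.': 28
Total burnt (originally-T cells now '.'): 19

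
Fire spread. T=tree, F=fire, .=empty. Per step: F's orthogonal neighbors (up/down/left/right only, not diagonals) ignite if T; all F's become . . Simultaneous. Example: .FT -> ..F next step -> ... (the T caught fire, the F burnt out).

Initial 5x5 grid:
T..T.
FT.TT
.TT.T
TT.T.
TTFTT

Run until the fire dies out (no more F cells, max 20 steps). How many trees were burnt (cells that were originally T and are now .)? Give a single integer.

Answer: 11

Derivation:
Step 1: +4 fires, +2 burnt (F count now 4)
Step 2: +5 fires, +4 burnt (F count now 5)
Step 3: +2 fires, +5 burnt (F count now 2)
Step 4: +0 fires, +2 burnt (F count now 0)
Fire out after step 4
Initially T: 15, now '.': 21
Total burnt (originally-T cells now '.'): 11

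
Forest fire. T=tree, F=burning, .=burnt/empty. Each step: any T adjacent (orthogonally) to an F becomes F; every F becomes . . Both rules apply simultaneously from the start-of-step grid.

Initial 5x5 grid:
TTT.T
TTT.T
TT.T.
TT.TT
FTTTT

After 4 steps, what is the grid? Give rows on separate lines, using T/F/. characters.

Step 1: 2 trees catch fire, 1 burn out
  TTT.T
  TTT.T
  TT.T.
  FT.TT
  .FTTT
Step 2: 3 trees catch fire, 2 burn out
  TTT.T
  TTT.T
  FT.T.
  .F.TT
  ..FTT
Step 3: 3 trees catch fire, 3 burn out
  TTT.T
  FTT.T
  .F.T.
  ...TT
  ...FT
Step 4: 4 trees catch fire, 3 burn out
  FTT.T
  .FT.T
  ...T.
  ...FT
  ....F

FTT.T
.FT.T
...T.
...FT
....F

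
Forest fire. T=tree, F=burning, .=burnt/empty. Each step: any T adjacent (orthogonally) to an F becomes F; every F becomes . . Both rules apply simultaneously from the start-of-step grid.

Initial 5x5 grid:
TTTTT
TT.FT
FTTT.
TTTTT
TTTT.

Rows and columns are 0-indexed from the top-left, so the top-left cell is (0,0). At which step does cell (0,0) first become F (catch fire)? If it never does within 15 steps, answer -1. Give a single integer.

Step 1: cell (0,0)='T' (+6 fires, +2 burnt)
Step 2: cell (0,0)='F' (+8 fires, +6 burnt)
  -> target ignites at step 2
Step 3: cell (0,0)='.' (+5 fires, +8 burnt)
Step 4: cell (0,0)='.' (+1 fires, +5 burnt)
Step 5: cell (0,0)='.' (+0 fires, +1 burnt)
  fire out at step 5

2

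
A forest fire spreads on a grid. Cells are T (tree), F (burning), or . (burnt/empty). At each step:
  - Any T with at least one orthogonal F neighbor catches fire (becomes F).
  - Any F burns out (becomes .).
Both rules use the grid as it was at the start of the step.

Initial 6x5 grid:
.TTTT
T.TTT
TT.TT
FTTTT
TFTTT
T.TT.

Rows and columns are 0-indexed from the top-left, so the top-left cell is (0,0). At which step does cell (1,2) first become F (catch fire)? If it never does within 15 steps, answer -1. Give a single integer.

Step 1: cell (1,2)='T' (+4 fires, +2 burnt)
Step 2: cell (1,2)='T' (+6 fires, +4 burnt)
Step 3: cell (1,2)='T' (+3 fires, +6 burnt)
Step 4: cell (1,2)='T' (+2 fires, +3 burnt)
Step 5: cell (1,2)='T' (+2 fires, +2 burnt)
Step 6: cell (1,2)='F' (+3 fires, +2 burnt)
  -> target ignites at step 6
Step 7: cell (1,2)='.' (+2 fires, +3 burnt)
Step 8: cell (1,2)='.' (+1 fires, +2 burnt)
Step 9: cell (1,2)='.' (+0 fires, +1 burnt)
  fire out at step 9

6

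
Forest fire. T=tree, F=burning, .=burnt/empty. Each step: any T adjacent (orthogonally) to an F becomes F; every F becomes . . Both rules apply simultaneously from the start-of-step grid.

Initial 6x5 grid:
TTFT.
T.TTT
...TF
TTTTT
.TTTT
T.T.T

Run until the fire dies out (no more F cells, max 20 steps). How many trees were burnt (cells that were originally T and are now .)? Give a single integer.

Step 1: +6 fires, +2 burnt (F count now 6)
Step 2: +4 fires, +6 burnt (F count now 4)
Step 3: +4 fires, +4 burnt (F count now 4)
Step 4: +2 fires, +4 burnt (F count now 2)
Step 5: +3 fires, +2 burnt (F count now 3)
Step 6: +0 fires, +3 burnt (F count now 0)
Fire out after step 6
Initially T: 20, now '.': 29
Total burnt (originally-T cells now '.'): 19

Answer: 19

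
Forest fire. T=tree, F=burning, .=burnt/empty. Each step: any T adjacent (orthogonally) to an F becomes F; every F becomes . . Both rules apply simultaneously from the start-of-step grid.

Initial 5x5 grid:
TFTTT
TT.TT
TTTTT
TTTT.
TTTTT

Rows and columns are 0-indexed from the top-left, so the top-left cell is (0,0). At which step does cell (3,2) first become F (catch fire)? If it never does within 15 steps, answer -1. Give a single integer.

Step 1: cell (3,2)='T' (+3 fires, +1 burnt)
Step 2: cell (3,2)='T' (+3 fires, +3 burnt)
Step 3: cell (3,2)='T' (+5 fires, +3 burnt)
Step 4: cell (3,2)='F' (+5 fires, +5 burnt)
  -> target ignites at step 4
Step 5: cell (3,2)='.' (+4 fires, +5 burnt)
Step 6: cell (3,2)='.' (+1 fires, +4 burnt)
Step 7: cell (3,2)='.' (+1 fires, +1 burnt)
Step 8: cell (3,2)='.' (+0 fires, +1 burnt)
  fire out at step 8

4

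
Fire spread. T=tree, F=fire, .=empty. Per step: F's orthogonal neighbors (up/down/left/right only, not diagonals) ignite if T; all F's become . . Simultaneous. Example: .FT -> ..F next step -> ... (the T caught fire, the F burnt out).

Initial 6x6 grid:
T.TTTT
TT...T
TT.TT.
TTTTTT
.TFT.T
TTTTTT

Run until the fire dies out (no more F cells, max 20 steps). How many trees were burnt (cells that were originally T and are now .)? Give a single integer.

Step 1: +4 fires, +1 burnt (F count now 4)
Step 2: +4 fires, +4 burnt (F count now 4)
Step 3: +6 fires, +4 burnt (F count now 6)
Step 4: +5 fires, +6 burnt (F count now 5)
Step 5: +2 fires, +5 burnt (F count now 2)
Step 6: +1 fires, +2 burnt (F count now 1)
Step 7: +0 fires, +1 burnt (F count now 0)
Fire out after step 7
Initially T: 27, now '.': 31
Total burnt (originally-T cells now '.'): 22

Answer: 22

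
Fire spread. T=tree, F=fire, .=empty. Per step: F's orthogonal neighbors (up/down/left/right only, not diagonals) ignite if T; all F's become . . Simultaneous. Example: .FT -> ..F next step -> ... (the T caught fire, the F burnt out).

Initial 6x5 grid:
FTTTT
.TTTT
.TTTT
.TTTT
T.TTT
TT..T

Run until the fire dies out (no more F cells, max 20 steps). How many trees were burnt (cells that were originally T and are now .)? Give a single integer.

Answer: 20

Derivation:
Step 1: +1 fires, +1 burnt (F count now 1)
Step 2: +2 fires, +1 burnt (F count now 2)
Step 3: +3 fires, +2 burnt (F count now 3)
Step 4: +4 fires, +3 burnt (F count now 4)
Step 5: +3 fires, +4 burnt (F count now 3)
Step 6: +3 fires, +3 burnt (F count now 3)
Step 7: +2 fires, +3 burnt (F count now 2)
Step 8: +1 fires, +2 burnt (F count now 1)
Step 9: +1 fires, +1 burnt (F count now 1)
Step 10: +0 fires, +1 burnt (F count now 0)
Fire out after step 10
Initially T: 23, now '.': 27
Total burnt (originally-T cells now '.'): 20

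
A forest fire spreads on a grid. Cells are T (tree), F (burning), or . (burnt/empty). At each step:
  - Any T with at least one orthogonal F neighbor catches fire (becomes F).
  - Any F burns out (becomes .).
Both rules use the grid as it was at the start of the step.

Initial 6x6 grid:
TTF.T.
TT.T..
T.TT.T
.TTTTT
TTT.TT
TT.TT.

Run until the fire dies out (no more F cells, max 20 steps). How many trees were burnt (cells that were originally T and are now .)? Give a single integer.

Step 1: +1 fires, +1 burnt (F count now 1)
Step 2: +2 fires, +1 burnt (F count now 2)
Step 3: +1 fires, +2 burnt (F count now 1)
Step 4: +1 fires, +1 burnt (F count now 1)
Step 5: +0 fires, +1 burnt (F count now 0)
Fire out after step 5
Initially T: 24, now '.': 17
Total burnt (originally-T cells now '.'): 5

Answer: 5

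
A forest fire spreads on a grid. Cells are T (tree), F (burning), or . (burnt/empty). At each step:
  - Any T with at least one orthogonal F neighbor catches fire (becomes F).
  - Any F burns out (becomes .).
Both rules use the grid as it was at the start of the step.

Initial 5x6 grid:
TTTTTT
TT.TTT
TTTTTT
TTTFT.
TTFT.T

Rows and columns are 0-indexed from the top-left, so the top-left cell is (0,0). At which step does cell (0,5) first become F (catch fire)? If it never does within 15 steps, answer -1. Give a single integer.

Step 1: cell (0,5)='T' (+5 fires, +2 burnt)
Step 2: cell (0,5)='T' (+5 fires, +5 burnt)
Step 3: cell (0,5)='T' (+5 fires, +5 burnt)
Step 4: cell (0,5)='T' (+5 fires, +5 burnt)
Step 5: cell (0,5)='F' (+3 fires, +5 burnt)
  -> target ignites at step 5
Step 6: cell (0,5)='.' (+1 fires, +3 burnt)
Step 7: cell (0,5)='.' (+0 fires, +1 burnt)
  fire out at step 7

5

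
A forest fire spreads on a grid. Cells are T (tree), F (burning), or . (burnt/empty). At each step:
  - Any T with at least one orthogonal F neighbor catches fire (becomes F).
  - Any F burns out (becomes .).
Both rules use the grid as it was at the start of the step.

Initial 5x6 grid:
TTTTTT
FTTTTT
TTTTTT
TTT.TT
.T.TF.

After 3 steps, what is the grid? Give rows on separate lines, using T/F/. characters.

Step 1: 5 trees catch fire, 2 burn out
  FTTTTT
  .FTTTT
  FTTTTT
  TTT.FT
  .T.F..
Step 2: 6 trees catch fire, 5 burn out
  .FTTTT
  ..FTTT
  .FTTFT
  FTT..F
  .T....
Step 3: 7 trees catch fire, 6 burn out
  ..FTTT
  ...FFT
  ..FF.F
  .FT...
  .T....

..FTTT
...FFT
..FF.F
.FT...
.T....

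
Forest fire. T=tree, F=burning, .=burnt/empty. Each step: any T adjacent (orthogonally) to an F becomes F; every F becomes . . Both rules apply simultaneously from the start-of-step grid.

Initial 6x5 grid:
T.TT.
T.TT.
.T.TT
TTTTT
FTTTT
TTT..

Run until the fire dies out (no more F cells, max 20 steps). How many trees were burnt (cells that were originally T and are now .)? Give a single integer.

Step 1: +3 fires, +1 burnt (F count now 3)
Step 2: +3 fires, +3 burnt (F count now 3)
Step 3: +4 fires, +3 burnt (F count now 4)
Step 4: +2 fires, +4 burnt (F count now 2)
Step 5: +2 fires, +2 burnt (F count now 2)
Step 6: +2 fires, +2 burnt (F count now 2)
Step 7: +2 fires, +2 burnt (F count now 2)
Step 8: +1 fires, +2 burnt (F count now 1)
Step 9: +0 fires, +1 burnt (F count now 0)
Fire out after step 9
Initially T: 21, now '.': 28
Total burnt (originally-T cells now '.'): 19

Answer: 19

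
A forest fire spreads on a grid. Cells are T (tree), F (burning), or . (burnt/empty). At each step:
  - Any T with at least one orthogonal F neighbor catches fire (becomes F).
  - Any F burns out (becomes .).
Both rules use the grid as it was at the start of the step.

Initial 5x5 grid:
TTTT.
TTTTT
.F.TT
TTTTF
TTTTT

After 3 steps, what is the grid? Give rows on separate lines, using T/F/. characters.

Step 1: 5 trees catch fire, 2 burn out
  TTTT.
  TFTTT
  ...TF
  TFTF.
  TTTTF
Step 2: 9 trees catch fire, 5 burn out
  TFTT.
  F.FTF
  ...F.
  F.F..
  TFTF.
Step 3: 5 trees catch fire, 9 burn out
  F.FT.
  ...F.
  .....
  .....
  F.F..

F.FT.
...F.
.....
.....
F.F..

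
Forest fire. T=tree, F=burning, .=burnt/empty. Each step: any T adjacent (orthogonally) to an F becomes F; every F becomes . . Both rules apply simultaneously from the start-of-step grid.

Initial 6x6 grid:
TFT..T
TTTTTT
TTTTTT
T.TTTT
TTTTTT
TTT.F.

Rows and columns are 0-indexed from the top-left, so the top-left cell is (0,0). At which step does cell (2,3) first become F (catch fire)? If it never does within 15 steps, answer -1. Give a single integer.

Step 1: cell (2,3)='T' (+4 fires, +2 burnt)
Step 2: cell (2,3)='T' (+6 fires, +4 burnt)
Step 3: cell (2,3)='T' (+7 fires, +6 burnt)
Step 4: cell (2,3)='F' (+7 fires, +7 burnt)
  -> target ignites at step 4
Step 5: cell (2,3)='.' (+3 fires, +7 burnt)
Step 6: cell (2,3)='.' (+2 fires, +3 burnt)
Step 7: cell (2,3)='.' (+0 fires, +2 burnt)
  fire out at step 7

4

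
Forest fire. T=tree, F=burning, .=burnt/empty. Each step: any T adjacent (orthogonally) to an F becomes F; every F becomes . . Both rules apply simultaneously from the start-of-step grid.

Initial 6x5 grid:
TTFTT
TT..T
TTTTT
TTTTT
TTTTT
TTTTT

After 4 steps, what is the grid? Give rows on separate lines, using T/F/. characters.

Step 1: 2 trees catch fire, 1 burn out
  TF.FT
  TT..T
  TTTTT
  TTTTT
  TTTTT
  TTTTT
Step 2: 3 trees catch fire, 2 burn out
  F...F
  TF..T
  TTTTT
  TTTTT
  TTTTT
  TTTTT
Step 3: 3 trees catch fire, 3 burn out
  .....
  F...F
  TFTTT
  TTTTT
  TTTTT
  TTTTT
Step 4: 4 trees catch fire, 3 burn out
  .....
  .....
  F.FTF
  TFTTT
  TTTTT
  TTTTT

.....
.....
F.FTF
TFTTT
TTTTT
TTTTT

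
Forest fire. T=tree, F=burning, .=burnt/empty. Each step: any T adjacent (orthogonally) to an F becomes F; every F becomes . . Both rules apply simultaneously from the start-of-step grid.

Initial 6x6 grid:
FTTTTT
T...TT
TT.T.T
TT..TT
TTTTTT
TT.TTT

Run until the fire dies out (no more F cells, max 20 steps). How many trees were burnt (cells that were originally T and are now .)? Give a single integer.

Step 1: +2 fires, +1 burnt (F count now 2)
Step 2: +2 fires, +2 burnt (F count now 2)
Step 3: +3 fires, +2 burnt (F count now 3)
Step 4: +3 fires, +3 burnt (F count now 3)
Step 5: +4 fires, +3 burnt (F count now 4)
Step 6: +3 fires, +4 burnt (F count now 3)
Step 7: +2 fires, +3 burnt (F count now 2)
Step 8: +3 fires, +2 burnt (F count now 3)
Step 9: +3 fires, +3 burnt (F count now 3)
Step 10: +1 fires, +3 burnt (F count now 1)
Step 11: +0 fires, +1 burnt (F count now 0)
Fire out after step 11
Initially T: 27, now '.': 35
Total burnt (originally-T cells now '.'): 26

Answer: 26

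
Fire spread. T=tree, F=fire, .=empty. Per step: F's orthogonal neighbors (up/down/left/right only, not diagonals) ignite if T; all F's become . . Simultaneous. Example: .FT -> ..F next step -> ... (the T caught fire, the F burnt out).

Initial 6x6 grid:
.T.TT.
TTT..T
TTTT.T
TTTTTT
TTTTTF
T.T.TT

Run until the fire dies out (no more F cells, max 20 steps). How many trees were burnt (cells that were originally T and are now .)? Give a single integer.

Step 1: +3 fires, +1 burnt (F count now 3)
Step 2: +4 fires, +3 burnt (F count now 4)
Step 3: +3 fires, +4 burnt (F count now 3)
Step 4: +4 fires, +3 burnt (F count now 4)
Step 5: +3 fires, +4 burnt (F count now 3)
Step 6: +4 fires, +3 burnt (F count now 4)
Step 7: +2 fires, +4 burnt (F count now 2)
Step 8: +2 fires, +2 burnt (F count now 2)
Step 9: +0 fires, +2 burnt (F count now 0)
Fire out after step 9
Initially T: 27, now '.': 34
Total burnt (originally-T cells now '.'): 25

Answer: 25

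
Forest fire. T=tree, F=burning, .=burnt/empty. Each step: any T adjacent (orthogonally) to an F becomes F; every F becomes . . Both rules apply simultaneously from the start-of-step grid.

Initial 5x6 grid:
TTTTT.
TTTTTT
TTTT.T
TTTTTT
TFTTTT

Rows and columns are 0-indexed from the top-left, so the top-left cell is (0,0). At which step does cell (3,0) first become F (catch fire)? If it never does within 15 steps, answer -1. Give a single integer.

Step 1: cell (3,0)='T' (+3 fires, +1 burnt)
Step 2: cell (3,0)='F' (+4 fires, +3 burnt)
  -> target ignites at step 2
Step 3: cell (3,0)='.' (+5 fires, +4 burnt)
Step 4: cell (3,0)='.' (+6 fires, +5 burnt)
Step 5: cell (3,0)='.' (+4 fires, +6 burnt)
Step 6: cell (3,0)='.' (+3 fires, +4 burnt)
Step 7: cell (3,0)='.' (+2 fires, +3 burnt)
Step 8: cell (3,0)='.' (+0 fires, +2 burnt)
  fire out at step 8

2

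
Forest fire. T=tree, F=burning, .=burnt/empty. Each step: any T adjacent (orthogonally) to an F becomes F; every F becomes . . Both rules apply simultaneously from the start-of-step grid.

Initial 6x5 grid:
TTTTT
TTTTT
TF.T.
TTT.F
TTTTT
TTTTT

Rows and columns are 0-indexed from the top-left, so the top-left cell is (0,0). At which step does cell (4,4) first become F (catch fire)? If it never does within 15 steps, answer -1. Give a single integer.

Step 1: cell (4,4)='F' (+4 fires, +2 burnt)
  -> target ignites at step 1
Step 2: cell (4,4)='.' (+8 fires, +4 burnt)
Step 3: cell (4,4)='.' (+7 fires, +8 burnt)
Step 4: cell (4,4)='.' (+5 fires, +7 burnt)
Step 5: cell (4,4)='.' (+1 fires, +5 burnt)
Step 6: cell (4,4)='.' (+0 fires, +1 burnt)
  fire out at step 6

1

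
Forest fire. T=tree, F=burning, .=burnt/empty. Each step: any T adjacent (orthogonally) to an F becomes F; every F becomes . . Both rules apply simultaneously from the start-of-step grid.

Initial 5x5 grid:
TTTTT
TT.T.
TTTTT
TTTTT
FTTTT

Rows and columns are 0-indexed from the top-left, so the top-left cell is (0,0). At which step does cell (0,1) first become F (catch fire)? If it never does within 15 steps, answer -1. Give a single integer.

Step 1: cell (0,1)='T' (+2 fires, +1 burnt)
Step 2: cell (0,1)='T' (+3 fires, +2 burnt)
Step 3: cell (0,1)='T' (+4 fires, +3 burnt)
Step 4: cell (0,1)='T' (+5 fires, +4 burnt)
Step 5: cell (0,1)='F' (+3 fires, +5 burnt)
  -> target ignites at step 5
Step 6: cell (0,1)='.' (+3 fires, +3 burnt)
Step 7: cell (0,1)='.' (+1 fires, +3 burnt)
Step 8: cell (0,1)='.' (+1 fires, +1 burnt)
Step 9: cell (0,1)='.' (+0 fires, +1 burnt)
  fire out at step 9

5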